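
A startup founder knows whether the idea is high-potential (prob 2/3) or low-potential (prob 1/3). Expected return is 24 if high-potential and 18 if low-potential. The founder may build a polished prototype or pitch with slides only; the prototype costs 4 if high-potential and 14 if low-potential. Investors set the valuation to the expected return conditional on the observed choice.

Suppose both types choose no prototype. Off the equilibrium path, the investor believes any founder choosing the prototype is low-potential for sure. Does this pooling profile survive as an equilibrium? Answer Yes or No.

On path, the investor holds the prior and pays 2/3·24 + 1/3·18 = 22. Off path (the prototype), believing low-potential, it pays 18.
high-potential: no prototype nets 22; the prototype nets 18 − 4 = 14. high-potential stays.
low-potential: no prototype nets 22; the prototype nets 18 − 14 = 4. low-potential stays.
No type deviates, so pooling is sustained.

Yes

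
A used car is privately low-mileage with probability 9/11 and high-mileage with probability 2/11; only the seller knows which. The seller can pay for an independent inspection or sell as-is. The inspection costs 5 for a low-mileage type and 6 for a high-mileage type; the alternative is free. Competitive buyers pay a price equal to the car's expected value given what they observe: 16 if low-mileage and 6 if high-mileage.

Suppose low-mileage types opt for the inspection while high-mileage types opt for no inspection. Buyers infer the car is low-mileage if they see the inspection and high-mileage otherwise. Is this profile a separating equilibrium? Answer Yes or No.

Under these beliefs, the inspection earns price 16 and no inspection earns price 6.
low-mileage: the inspection nets 16 − 5 = 11; no inspection nets 6. low-mileage prefers the inspection.
high-mileage: the inspection nets 16 − 6 = 10; no inspection nets 6. high-mileage would deviate to the inspection.
high-mileage has a profitable deviation, so the profile is not an equilibrium.

No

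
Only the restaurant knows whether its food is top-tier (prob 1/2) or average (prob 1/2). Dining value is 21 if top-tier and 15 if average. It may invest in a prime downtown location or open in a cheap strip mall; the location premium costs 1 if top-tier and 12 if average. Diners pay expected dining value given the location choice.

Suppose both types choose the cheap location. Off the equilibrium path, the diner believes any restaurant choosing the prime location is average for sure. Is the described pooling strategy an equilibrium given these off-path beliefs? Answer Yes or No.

Yes

On path, the diner holds the prior and pays 1/2·21 + 1/2·15 = 18. Off path (the prime location), believing average, it pays 15.
top-tier: the cheap location nets 18; the prime location nets 15 − 1 = 14. top-tier stays.
average: the cheap location nets 18; the prime location nets 15 − 12 = 3. average stays.
No type deviates, so pooling is sustained.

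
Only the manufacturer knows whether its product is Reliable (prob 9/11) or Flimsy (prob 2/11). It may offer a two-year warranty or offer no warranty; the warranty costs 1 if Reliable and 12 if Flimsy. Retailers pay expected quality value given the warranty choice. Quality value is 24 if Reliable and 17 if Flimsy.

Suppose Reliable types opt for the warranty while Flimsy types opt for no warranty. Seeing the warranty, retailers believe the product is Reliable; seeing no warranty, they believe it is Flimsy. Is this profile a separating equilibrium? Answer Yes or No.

Under these beliefs, the warranty earns price 24 and no warranty earns price 17.
Reliable: the warranty nets 24 − 1 = 23; no warranty nets 17. Reliable prefers the warranty.
Flimsy: the warranty nets 24 − 12 = 12; no warranty nets 17. Flimsy prefers no warranty.
Neither type deviates, so the separating profile is an equilibrium.

Yes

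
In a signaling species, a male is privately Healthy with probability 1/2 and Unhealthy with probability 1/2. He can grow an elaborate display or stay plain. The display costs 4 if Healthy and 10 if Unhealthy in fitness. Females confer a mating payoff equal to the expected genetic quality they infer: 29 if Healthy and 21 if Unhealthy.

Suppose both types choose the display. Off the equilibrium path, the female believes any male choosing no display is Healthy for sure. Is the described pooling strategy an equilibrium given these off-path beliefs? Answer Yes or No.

No

On path, the female holds the prior and pays 1/2·29 + 1/2·21 = 25. Off path (no display), believing Healthy, it pays 29.
Healthy: the display nets 25 − 4 = 21; no display nets 29. Healthy would deviate.
Unhealthy: the display nets 25 − 10 = 15; no display nets 29. Unhealthy would deviate.
A type deviates, so pooling fails.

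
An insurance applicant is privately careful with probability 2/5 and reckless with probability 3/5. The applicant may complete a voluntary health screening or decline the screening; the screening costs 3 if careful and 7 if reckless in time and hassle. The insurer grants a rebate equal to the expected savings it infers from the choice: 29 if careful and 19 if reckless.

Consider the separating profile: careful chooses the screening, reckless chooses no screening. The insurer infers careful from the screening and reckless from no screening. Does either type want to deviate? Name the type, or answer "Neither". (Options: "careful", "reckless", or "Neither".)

The screening pays 29; no screening pays 19.
careful: assigned the screening, nets 29 − 3 = 26; deviating to no screening nets 19.
reckless: assigned no screening, nets 19; deviating to the screening nets 29 − 7 = 22.
The reckless type gains 3 by deviating.

reckless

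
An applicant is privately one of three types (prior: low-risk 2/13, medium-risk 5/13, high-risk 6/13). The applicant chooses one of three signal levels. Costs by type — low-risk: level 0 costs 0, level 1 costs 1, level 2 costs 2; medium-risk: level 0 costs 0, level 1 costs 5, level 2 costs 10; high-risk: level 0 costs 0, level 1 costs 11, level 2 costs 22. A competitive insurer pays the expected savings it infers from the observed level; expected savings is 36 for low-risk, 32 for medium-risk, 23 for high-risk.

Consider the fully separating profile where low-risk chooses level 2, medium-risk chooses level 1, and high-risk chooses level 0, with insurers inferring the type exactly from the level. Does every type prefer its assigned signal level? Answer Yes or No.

Yes

Separating rebates: level 2 → 36, level 1 → 32, level 0 → 23.
low-risk (assigned level 2): level 0: 23 − 0 = 23; level 1: 32 − 1 = 31; level 2: 36 − 2 = 34. low-risk stays.
medium-risk (assigned level 1): level 0: 23 − 0 = 23; level 1: 32 − 5 = 27; level 2: 36 − 10 = 26. medium-risk stays.
high-risk (assigned level 0): level 0: 23 − 0 = 23; level 1: 32 − 11 = 21; level 2: 36 − 22 = 14. high-risk stays.
Every type prefers its assigned level; separation holds.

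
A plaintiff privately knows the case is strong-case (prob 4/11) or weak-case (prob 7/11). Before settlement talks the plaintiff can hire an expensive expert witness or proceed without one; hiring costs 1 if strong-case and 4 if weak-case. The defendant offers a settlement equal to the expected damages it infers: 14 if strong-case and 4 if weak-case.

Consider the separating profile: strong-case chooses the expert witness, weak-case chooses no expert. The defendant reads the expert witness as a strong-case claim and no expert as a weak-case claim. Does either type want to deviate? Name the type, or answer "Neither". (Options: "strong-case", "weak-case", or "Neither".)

The expert witness pays 14; no expert pays 4.
strong-case: assigned the expert witness, nets 14 − 1 = 13; deviating to no expert nets 4.
weak-case: assigned no expert, nets 4; deviating to the expert witness nets 14 − 4 = 10.
The weak-case type gains 6 by deviating.

weak-case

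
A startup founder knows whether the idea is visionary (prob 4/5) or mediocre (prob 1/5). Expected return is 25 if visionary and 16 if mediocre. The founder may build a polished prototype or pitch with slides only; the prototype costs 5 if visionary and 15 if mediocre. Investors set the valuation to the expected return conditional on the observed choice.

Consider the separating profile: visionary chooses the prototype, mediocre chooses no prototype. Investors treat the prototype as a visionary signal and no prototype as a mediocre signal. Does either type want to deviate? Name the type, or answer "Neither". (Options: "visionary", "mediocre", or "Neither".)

The prototype pays 25; no prototype pays 16.
visionary: assigned the prototype, nets 25 − 5 = 20; deviating to no prototype nets 16.
mediocre: assigned no prototype, nets 16; deviating to the prototype nets 25 − 15 = 10.
Both types strictly prefer their assigned action; no profitable deviation.

Neither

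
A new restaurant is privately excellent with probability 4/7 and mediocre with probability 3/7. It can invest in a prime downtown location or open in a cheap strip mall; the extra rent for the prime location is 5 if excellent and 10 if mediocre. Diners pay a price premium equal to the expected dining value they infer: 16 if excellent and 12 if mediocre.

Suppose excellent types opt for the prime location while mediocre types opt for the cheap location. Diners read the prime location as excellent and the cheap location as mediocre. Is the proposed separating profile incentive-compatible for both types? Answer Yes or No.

No

Under these beliefs, the prime location earns price premium 16 and the cheap location earns price premium 12.
excellent: the prime location nets 16 − 5 = 11; the cheap location nets 12. excellent would deviate to the cheap location.
mediocre: the prime location nets 16 − 10 = 6; the cheap location nets 12. mediocre prefers the cheap location.
excellent has a profitable deviation, so the profile is not an equilibrium.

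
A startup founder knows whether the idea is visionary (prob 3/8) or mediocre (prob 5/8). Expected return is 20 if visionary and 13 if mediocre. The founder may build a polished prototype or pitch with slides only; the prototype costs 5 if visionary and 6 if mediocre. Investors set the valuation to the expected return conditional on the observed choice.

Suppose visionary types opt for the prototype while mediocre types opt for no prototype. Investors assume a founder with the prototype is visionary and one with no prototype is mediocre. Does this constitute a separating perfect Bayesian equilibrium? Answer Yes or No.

Under these beliefs, the prototype earns valuation 20 and no prototype earns valuation 13.
visionary: the prototype nets 20 − 5 = 15; no prototype nets 13. visionary prefers the prototype.
mediocre: the prototype nets 20 − 6 = 14; no prototype nets 13. mediocre would deviate to the prototype.
mediocre has a profitable deviation, so the profile is not an equilibrium.

No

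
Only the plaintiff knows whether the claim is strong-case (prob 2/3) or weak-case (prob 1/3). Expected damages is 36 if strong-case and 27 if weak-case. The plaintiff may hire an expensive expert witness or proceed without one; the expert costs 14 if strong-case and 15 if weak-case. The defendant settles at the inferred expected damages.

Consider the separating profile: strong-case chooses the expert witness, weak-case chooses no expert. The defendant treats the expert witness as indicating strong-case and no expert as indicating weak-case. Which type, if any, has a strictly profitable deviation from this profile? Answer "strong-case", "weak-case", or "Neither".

The expert witness pays 36; no expert pays 27.
strong-case: assigned the expert witness, nets 36 − 14 = 22; deviating to no expert nets 27.
weak-case: assigned no expert, nets 27; deviating to the expert witness nets 36 − 15 = 21.
The strong-case type gains 5 by deviating.

strong-case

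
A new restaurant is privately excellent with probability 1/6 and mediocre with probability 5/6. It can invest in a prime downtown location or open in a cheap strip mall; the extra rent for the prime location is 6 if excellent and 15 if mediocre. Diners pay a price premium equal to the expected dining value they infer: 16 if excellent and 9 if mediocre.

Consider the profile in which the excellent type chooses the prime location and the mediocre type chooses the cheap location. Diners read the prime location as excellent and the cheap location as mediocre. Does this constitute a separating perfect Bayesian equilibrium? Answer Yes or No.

Yes

Under these beliefs, the prime location earns price premium 16 and the cheap location earns price premium 9.
excellent: the prime location nets 16 − 6 = 10; the cheap location nets 9. excellent prefers the prime location.
mediocre: the prime location nets 16 − 15 = 1; the cheap location nets 9. mediocre prefers the cheap location.
Neither type deviates, so the separating profile is an equilibrium.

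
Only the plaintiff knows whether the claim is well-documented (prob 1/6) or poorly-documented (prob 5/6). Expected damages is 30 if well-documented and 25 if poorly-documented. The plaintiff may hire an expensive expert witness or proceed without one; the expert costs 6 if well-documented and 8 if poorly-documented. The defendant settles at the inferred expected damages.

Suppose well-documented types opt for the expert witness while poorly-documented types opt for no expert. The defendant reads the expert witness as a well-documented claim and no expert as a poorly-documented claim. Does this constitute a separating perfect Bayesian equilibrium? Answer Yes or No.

No

Under these beliefs, the expert witness earns settlement 30 and no expert earns settlement 25.
well-documented: the expert witness nets 30 − 6 = 24; no expert nets 25. well-documented would deviate to no expert.
poorly-documented: the expert witness nets 30 − 8 = 22; no expert nets 25. poorly-documented prefers no expert.
well-documented has a profitable deviation, so the profile is not an equilibrium.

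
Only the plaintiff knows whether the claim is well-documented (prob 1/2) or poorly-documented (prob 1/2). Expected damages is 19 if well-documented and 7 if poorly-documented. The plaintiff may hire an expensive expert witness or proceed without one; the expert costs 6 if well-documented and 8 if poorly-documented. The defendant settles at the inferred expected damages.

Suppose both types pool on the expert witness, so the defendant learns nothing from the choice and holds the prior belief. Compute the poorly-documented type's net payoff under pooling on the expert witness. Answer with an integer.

Pooled settlement = 1/2·19 + 1/2·7 = 13.
poorly-documented pays cost 8 for the expert witness, so net payoff = 13 − 8 = 5.

5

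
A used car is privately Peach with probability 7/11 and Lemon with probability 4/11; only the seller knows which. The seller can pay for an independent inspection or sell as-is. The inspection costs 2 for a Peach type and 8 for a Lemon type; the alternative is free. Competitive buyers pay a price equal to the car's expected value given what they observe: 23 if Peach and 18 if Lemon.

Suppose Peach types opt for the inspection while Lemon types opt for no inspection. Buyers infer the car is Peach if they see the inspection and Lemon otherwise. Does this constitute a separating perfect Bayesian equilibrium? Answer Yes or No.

Yes

Under these beliefs, the inspection earns price 23 and no inspection earns price 18.
Peach: the inspection nets 23 − 2 = 21; no inspection nets 18. Peach prefers the inspection.
Lemon: the inspection nets 23 − 8 = 15; no inspection nets 18. Lemon prefers no inspection.
Neither type deviates, so the separating profile is an equilibrium.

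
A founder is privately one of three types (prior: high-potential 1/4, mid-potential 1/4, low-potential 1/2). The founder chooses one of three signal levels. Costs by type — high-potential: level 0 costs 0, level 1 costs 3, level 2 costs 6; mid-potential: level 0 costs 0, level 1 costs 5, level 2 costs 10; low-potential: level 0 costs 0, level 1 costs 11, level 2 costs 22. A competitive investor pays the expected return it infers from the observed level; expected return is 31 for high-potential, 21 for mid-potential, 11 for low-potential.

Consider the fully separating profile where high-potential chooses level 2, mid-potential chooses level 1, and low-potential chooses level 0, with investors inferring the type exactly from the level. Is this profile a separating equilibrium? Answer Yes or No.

No

Separating valuations: level 2 → 31, level 1 → 21, level 0 → 11.
high-potential (assigned level 2): level 0: 11 − 0 = 11; level 1: 21 − 3 = 18; level 2: 31 − 6 = 25. high-potential stays.
mid-potential (assigned level 1): level 0: 11 − 0 = 11; level 1: 21 − 5 = 16; level 2: 31 − 10 = 21. mid-potential prefers level 2.
low-potential (assigned level 0): level 0: 11 − 0 = 11; level 1: 21 − 11 = 10; level 2: 31 − 22 = 9. low-potential stays.
At least one type deviates; the separating profile fails.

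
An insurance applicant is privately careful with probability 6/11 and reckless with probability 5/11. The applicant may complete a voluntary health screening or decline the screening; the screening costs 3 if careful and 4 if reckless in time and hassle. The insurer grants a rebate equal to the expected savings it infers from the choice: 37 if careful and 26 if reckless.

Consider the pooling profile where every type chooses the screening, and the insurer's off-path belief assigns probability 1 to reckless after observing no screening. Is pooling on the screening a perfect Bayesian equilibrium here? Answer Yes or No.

On path, the insurer holds the prior and pays 6/11·37 + 5/11·26 = 32. Off path (no screening), believing reckless, it pays 26.
careful: the screening nets 32 − 3 = 29; no screening nets 26. careful stays.
reckless: the screening nets 32 − 4 = 28; no screening nets 26. reckless stays.
No type deviates, so pooling is sustained.

Yes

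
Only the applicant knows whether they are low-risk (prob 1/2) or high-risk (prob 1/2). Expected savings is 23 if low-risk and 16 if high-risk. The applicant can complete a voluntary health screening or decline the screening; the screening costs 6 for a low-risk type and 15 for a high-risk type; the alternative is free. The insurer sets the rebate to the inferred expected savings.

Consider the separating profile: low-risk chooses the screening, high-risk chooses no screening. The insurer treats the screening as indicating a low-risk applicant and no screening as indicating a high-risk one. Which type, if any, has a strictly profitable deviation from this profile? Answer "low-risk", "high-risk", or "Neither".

Neither

The screening pays 23; no screening pays 16.
low-risk: assigned the screening, nets 23 − 6 = 17; deviating to no screening nets 16.
high-risk: assigned no screening, nets 16; deviating to the screening nets 23 − 15 = 8.
Both types strictly prefer their assigned action; no profitable deviation.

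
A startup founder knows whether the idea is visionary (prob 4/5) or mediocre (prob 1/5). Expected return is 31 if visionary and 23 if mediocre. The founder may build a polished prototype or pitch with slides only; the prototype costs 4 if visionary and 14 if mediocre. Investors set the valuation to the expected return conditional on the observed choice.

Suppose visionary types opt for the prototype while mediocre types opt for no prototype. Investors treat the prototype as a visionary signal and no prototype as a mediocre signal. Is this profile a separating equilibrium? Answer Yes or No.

Under these beliefs, the prototype earns valuation 31 and no prototype earns valuation 23.
visionary: the prototype nets 31 − 4 = 27; no prototype nets 23. visionary prefers the prototype.
mediocre: the prototype nets 31 − 14 = 17; no prototype nets 23. mediocre prefers no prototype.
Neither type deviates, so the separating profile is an equilibrium.

Yes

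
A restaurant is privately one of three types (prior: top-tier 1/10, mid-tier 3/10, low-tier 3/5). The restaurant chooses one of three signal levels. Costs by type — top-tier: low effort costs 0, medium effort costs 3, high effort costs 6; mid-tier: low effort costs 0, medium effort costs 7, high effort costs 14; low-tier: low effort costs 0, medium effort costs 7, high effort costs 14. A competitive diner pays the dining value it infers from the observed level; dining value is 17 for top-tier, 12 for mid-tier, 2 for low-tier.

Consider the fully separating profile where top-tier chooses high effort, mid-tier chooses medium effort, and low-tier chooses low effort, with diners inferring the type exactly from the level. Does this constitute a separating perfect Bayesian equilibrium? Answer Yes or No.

Separating price premiums: high effort → 17, medium effort → 12, low effort → 2.
top-tier (assigned high effort): low effort: 2 − 0 = 2; medium effort: 12 − 3 = 9; high effort: 17 − 6 = 11. top-tier stays.
mid-tier (assigned medium effort): low effort: 2 − 0 = 2; medium effort: 12 − 7 = 5; high effort: 17 − 14 = 3. mid-tier stays.
low-tier (assigned low effort): low effort: 2 − 0 = 2; medium effort: 12 − 7 = 5; high effort: 17 − 14 = 3. low-tier prefers medium effort.
At least one type deviates; the separating profile fails.

No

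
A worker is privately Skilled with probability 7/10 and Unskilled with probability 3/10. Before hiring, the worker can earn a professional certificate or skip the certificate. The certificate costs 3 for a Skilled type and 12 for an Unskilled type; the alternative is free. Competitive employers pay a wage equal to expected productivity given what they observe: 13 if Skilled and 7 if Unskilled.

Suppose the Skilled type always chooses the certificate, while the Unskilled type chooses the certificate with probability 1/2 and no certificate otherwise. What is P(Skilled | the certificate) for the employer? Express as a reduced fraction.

14/17

P(the certificate) = (7/10)·1 + (3/10)·(1/2) = 17/20.
By Bayes' rule, P(Skilled | the certificate) = (7/10) / (17/20) = 14/17.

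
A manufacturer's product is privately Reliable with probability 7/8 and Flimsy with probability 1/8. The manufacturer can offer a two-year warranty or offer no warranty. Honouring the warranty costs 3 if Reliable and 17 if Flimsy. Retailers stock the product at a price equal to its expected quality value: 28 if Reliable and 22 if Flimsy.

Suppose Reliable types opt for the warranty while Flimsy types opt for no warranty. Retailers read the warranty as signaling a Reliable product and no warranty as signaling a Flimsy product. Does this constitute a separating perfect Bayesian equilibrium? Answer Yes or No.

Under these beliefs, the warranty earns price 28 and no warranty earns price 22.
Reliable: the warranty nets 28 − 3 = 25; no warranty nets 22. Reliable prefers the warranty.
Flimsy: the warranty nets 28 − 17 = 11; no warranty nets 22. Flimsy prefers no warranty.
Neither type deviates, so the separating profile is an equilibrium.

Yes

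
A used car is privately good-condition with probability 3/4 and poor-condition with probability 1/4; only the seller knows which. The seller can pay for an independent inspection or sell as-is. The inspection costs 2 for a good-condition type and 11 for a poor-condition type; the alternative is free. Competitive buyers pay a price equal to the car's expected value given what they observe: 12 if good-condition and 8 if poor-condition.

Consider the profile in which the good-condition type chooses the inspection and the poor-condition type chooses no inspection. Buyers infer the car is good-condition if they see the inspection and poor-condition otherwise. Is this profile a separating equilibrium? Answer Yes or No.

Under these beliefs, the inspection earns price 12 and no inspection earns price 8.
good-condition: the inspection nets 12 − 2 = 10; no inspection nets 8. good-condition prefers the inspection.
poor-condition: the inspection nets 12 − 11 = 1; no inspection nets 8. poor-condition prefers no inspection.
Neither type deviates, so the separating profile is an equilibrium.

Yes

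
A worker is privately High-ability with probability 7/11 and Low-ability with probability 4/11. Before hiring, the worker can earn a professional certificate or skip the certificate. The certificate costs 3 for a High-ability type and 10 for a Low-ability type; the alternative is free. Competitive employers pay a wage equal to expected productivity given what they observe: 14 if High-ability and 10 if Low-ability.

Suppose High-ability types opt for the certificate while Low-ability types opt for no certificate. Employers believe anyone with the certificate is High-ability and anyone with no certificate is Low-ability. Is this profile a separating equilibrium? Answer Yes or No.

Yes

Under these beliefs, the certificate earns wage 14 and no certificate earns wage 10.
High-ability: the certificate nets 14 − 3 = 11; no certificate nets 10. High-ability prefers the certificate.
Low-ability: the certificate nets 14 − 10 = 4; no certificate nets 10. Low-ability prefers no certificate.
Neither type deviates, so the separating profile is an equilibrium.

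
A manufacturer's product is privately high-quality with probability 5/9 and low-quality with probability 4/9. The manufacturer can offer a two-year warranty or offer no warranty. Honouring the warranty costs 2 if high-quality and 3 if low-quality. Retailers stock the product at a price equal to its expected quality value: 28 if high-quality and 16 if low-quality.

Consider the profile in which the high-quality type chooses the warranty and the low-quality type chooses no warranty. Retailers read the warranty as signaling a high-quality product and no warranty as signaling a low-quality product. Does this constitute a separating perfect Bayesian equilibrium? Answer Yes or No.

Under these beliefs, the warranty earns price 28 and no warranty earns price 16.
high-quality: the warranty nets 28 − 2 = 26; no warranty nets 16. high-quality prefers the warranty.
low-quality: the warranty nets 28 − 3 = 25; no warranty nets 16. low-quality would deviate to the warranty.
low-quality has a profitable deviation, so the profile is not an equilibrium.

No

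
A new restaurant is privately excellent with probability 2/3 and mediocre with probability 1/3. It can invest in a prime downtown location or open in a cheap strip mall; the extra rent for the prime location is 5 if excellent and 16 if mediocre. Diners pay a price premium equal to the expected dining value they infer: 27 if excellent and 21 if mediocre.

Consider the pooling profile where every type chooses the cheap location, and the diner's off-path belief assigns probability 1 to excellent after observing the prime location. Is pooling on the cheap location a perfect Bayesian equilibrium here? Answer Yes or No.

Yes

On path, the diner holds the prior and pays 2/3·27 + 1/3·21 = 25. Off path (the prime location), believing excellent, it pays 27.
excellent: the cheap location nets 25; the prime location nets 27 − 5 = 22. excellent stays.
mediocre: the cheap location nets 25; the prime location nets 27 − 16 = 11. mediocre stays.
No type deviates, so pooling is sustained.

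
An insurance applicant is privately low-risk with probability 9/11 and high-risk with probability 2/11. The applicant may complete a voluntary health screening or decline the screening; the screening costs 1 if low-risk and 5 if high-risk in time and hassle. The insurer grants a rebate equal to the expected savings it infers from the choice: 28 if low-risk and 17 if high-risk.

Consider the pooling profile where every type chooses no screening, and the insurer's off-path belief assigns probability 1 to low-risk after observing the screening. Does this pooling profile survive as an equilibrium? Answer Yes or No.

No

On path, the insurer holds the prior and pays 9/11·28 + 2/11·17 = 26. Off path (the screening), believing low-risk, it pays 28.
low-risk: no screening nets 26; the screening nets 28 − 1 = 27. low-risk would deviate.
high-risk: no screening nets 26; the screening nets 28 − 5 = 23. high-risk stays.
A type deviates, so pooling fails.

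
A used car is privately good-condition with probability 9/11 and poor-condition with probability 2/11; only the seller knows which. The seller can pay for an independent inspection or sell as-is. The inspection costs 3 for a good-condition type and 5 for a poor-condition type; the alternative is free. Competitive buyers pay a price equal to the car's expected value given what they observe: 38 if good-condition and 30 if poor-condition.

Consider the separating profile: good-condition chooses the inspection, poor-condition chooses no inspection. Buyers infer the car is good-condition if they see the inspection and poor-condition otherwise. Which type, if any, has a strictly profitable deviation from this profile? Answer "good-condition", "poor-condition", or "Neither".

The inspection pays 38; no inspection pays 30.
good-condition: assigned the inspection, nets 38 − 3 = 35; deviating to no inspection nets 30.
poor-condition: assigned no inspection, nets 30; deviating to the inspection nets 38 − 5 = 33.
The poor-condition type gains 3 by deviating.

poor-condition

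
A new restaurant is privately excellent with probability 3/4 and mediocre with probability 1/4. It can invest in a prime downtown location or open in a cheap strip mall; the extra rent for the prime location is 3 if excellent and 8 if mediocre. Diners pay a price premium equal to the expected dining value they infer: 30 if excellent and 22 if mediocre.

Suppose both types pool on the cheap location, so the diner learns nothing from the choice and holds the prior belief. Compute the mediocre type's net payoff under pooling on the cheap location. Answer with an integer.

Pooled price premium = 3/4·30 + 1/4·22 = 28.
mediocre pays no cost for the cheap location, so net payoff = 28.

28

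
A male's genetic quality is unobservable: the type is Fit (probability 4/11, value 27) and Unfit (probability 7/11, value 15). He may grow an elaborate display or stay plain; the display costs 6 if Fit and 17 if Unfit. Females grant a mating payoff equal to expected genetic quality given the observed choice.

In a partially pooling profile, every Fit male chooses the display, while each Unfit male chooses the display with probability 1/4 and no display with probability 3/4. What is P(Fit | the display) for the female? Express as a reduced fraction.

16/23

P(the display) = (4/11)·1 + (7/11)·(1/4) = 23/44.
By Bayes' rule, P(Fit | the display) = (4/11) / (23/44) = 16/23.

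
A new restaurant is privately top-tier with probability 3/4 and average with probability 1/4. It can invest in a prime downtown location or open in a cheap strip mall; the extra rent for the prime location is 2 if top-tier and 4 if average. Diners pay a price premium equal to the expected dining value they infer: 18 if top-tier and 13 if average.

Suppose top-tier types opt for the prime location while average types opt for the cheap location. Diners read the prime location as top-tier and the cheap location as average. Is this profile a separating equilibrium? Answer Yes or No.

No

Under these beliefs, the prime location earns price premium 18 and the cheap location earns price premium 13.
top-tier: the prime location nets 18 − 2 = 16; the cheap location nets 13. top-tier prefers the prime location.
average: the prime location nets 18 − 4 = 14; the cheap location nets 13. average would deviate to the prime location.
average has a profitable deviation, so the profile is not an equilibrium.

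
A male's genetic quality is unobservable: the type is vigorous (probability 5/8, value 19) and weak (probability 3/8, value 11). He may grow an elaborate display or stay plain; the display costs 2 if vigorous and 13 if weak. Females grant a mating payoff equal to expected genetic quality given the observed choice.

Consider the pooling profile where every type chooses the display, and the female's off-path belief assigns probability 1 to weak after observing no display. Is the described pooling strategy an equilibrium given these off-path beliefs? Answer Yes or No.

No

On path, the female holds the prior and pays 5/8·19 + 3/8·11 = 16. Off path (no display), believing weak, it pays 11.
vigorous: the display nets 16 − 2 = 14; no display nets 11. vigorous stays.
weak: the display nets 16 − 13 = 3; no display nets 11. weak would deviate.
A type deviates, so pooling fails.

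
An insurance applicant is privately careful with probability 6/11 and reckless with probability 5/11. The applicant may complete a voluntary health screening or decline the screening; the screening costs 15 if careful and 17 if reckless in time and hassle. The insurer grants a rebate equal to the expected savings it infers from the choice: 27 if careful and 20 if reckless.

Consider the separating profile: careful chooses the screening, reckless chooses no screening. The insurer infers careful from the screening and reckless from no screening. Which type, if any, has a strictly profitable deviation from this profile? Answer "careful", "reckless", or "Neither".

The screening pays 27; no screening pays 20.
careful: assigned the screening, nets 27 − 15 = 12; deviating to no screening nets 20.
reckless: assigned no screening, nets 20; deviating to the screening nets 27 − 17 = 10.
The careful type gains 8 by deviating.

careful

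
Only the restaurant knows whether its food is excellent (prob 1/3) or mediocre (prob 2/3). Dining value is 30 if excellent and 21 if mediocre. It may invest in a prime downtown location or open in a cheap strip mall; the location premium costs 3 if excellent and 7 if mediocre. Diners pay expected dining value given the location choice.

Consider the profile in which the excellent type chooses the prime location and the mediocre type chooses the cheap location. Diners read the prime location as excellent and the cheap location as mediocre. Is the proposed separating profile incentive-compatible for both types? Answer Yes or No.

Under these beliefs, the prime location earns price premium 30 and the cheap location earns price premium 21.
excellent: the prime location nets 30 − 3 = 27; the cheap location nets 21. excellent prefers the prime location.
mediocre: the prime location nets 30 − 7 = 23; the cheap location nets 21. mediocre would deviate to the prime location.
mediocre has a profitable deviation, so the profile is not an equilibrium.

No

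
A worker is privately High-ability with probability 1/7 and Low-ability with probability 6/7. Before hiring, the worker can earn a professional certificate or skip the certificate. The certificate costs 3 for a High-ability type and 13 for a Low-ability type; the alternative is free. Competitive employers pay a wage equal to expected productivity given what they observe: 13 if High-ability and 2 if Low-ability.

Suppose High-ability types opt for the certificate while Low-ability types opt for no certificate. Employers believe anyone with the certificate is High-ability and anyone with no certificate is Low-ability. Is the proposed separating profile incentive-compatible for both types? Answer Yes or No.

Yes

Under these beliefs, the certificate earns wage 13 and no certificate earns wage 2.
High-ability: the certificate nets 13 − 3 = 10; no certificate nets 2. High-ability prefers the certificate.
Low-ability: the certificate nets 13 − 13 = 0; no certificate nets 2. Low-ability prefers no certificate.
Neither type deviates, so the separating profile is an equilibrium.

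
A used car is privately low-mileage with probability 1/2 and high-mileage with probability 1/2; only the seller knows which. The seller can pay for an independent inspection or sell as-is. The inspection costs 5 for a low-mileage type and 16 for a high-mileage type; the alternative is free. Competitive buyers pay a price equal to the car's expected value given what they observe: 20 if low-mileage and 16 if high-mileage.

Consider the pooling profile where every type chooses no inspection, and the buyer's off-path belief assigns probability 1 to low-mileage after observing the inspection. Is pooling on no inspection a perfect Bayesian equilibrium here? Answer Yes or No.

Yes

On path, the buyer holds the prior and pays 1/2·20 + 1/2·16 = 18. Off path (the inspection), believing low-mileage, it pays 20.
low-mileage: no inspection nets 18; the inspection nets 20 − 5 = 15. low-mileage stays.
high-mileage: no inspection nets 18; the inspection nets 20 − 16 = 4. high-mileage stays.
No type deviates, so pooling is sustained.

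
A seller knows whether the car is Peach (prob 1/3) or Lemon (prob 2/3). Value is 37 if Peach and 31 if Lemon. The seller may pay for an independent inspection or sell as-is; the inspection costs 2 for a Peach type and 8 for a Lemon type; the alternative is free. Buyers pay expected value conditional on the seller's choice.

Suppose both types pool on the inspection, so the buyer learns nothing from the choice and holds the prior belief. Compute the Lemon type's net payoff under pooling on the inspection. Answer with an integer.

Pooled price = 1/3·37 + 2/3·31 = 33.
Lemon pays cost 8 for the inspection, so net payoff = 33 − 8 = 25.

25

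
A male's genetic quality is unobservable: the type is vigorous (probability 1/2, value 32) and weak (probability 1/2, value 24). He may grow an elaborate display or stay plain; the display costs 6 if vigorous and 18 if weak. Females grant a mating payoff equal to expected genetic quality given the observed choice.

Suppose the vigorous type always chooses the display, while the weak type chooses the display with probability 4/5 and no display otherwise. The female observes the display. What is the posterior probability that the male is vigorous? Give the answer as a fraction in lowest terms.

5/9

P(the display) = (1/2)·1 + (1/2)·(4/5) = 9/10.
By Bayes' rule, P(vigorous | the display) = (1/2) / (9/10) = 5/9.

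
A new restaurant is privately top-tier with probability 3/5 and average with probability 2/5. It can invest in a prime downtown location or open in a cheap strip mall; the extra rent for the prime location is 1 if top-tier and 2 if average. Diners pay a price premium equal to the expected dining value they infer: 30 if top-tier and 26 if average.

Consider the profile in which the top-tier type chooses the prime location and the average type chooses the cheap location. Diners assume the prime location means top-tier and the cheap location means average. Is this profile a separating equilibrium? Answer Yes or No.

No

Under these beliefs, the prime location earns price premium 30 and the cheap location earns price premium 26.
top-tier: the prime location nets 30 − 1 = 29; the cheap location nets 26. top-tier prefers the prime location.
average: the prime location nets 30 − 2 = 28; the cheap location nets 26. average would deviate to the prime location.
average has a profitable deviation, so the profile is not an equilibrium.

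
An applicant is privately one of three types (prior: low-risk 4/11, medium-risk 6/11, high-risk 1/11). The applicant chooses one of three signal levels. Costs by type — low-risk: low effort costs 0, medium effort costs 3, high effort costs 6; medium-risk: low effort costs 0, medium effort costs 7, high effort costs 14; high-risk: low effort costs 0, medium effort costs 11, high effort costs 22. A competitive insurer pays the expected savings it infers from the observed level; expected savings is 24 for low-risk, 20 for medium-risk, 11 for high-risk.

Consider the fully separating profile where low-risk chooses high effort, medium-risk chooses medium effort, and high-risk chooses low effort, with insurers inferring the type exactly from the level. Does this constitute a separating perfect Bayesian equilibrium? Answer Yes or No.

Separating rebates: high effort → 24, medium effort → 20, low effort → 11.
low-risk (assigned high effort): low effort: 11 − 0 = 11; medium effort: 20 − 3 = 17; high effort: 24 − 6 = 18. low-risk stays.
medium-risk (assigned medium effort): low effort: 11 − 0 = 11; medium effort: 20 − 7 = 13; high effort: 24 − 14 = 10. medium-risk stays.
high-risk (assigned low effort): low effort: 11 − 0 = 11; medium effort: 20 − 11 = 9; high effort: 24 − 22 = 2. high-risk stays.
Every type prefers its assigned level; separation holds.

Yes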